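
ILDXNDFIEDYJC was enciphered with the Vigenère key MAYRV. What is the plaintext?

WLFGSRFKNIMJE

Repeat the key across the ciphertext: MAYRVMAYRVMAY
I(8)−M(12): -4≡22 → W
L(11)−A(0): 11 → L
D(3)−Y(24): -21≡5 → F
X(23)−R(17): 6 → G
N(13)−V(21): -8≡18 → S
D(3)−M(12): -9≡17 → R
F(5)−A(0): 5 → F
I(8)−Y(24): -16≡10 → K
E(4)−R(17): -13≡13 → N
D(3)−V(21): -18≡8 → I
Y(24)−M(12): 12 → M
J(9)−A(0): 9 → J
C(2)−Y(24): -22≡4 → E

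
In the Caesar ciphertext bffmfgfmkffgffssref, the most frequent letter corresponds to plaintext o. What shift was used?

The most frequent ciphertext letter is f (appears 9 times).
f is position 5; o is position 14.
Shift = -9≡17.

17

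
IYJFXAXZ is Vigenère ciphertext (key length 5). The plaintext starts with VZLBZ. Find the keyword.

Subtract each crib letter from the matching ciphertext letter (mod 26):
I(8)−V(21)=-13≡13 → N
Y(24)−Z(25)=-1≡25 → Z
J(9)−L(11)=-2≡24 → Y
F(5)−B(1)=4 → E
X(23)−Z(25)=-2≡24 → Y

NZYEY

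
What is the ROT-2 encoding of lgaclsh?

l(11): 11+2=13 → n
g(6): 6+2=8 → i
a(0): 0+2=2 → c
c(2): 2+2=4 → e
l(11): 11+2=13 → n
s(18): 18+2=20 → u
h(7): 7+2=9 → j

nicenuj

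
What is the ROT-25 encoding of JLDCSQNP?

J(9): 9+25=34≡8 → I
L(11): 11+25=36≡10 → K
D(3): 3+25=28≡2 → C
C(2): 2+25=27≡1 → B
S(18): 18+25=43≡17 → R
Q(16): 16+25=41≡15 → P
N(13): 13+25=38≡12 → M
P(15): 15+25=40≡14 → O

IKCBRPMO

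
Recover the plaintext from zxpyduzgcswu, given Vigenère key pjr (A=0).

koyjudkxldnd

Repeat the key across the ciphertext: pjrpjrpjrpjr
z(25)−p(15): 10 → k
x(23)−j(9): 14 → o
p(15)−r(17): -2≡24 → y
y(24)−p(15): 9 → j
d(3)−j(9): -6≡20 → u
u(20)−r(17): 3 → d
z(25)−p(15): 10 → k
g(6)−j(9): -3≡23 → x
c(2)−r(17): -15≡11 → l
s(18)−p(15): 3 → d
w(22)−j(9): 13 → n
u(20)−r(17): 3 → d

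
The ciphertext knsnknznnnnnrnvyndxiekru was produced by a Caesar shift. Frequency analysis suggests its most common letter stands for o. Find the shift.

The most frequent ciphertext letter is n (appears 10 times).
n is position 13; o is position 14.
Shift = -1≡25.

25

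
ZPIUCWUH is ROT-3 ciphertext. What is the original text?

WMFRZTRE

Z(25): 25−3=22 → W
P(15): 15−3=12 → M
I(8): 8−3=5 → F
U(20): 20−3=17 → R
C(2): 2−3=-1≡25 → Z
W(22): 22−3=19 → T
U(20): 20−3=17 → R
H(7): 7−3=4 → E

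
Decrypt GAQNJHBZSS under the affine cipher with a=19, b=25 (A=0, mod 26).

The inverse of 19 mod 26 is 11, since 19·11=209≡1. Apply D(y)=11·(y−25) mod 26:
G(6): 11·(6−25)=-209≡25 → Z
A(0): 11·(0−25)=-275≡11 → L
Q(16): 11·(16−25)=-99≡5 → F
N(13): 11·(13−25)=-132≡24 → Y
J(9): 11·(9−25)=-176≡6 → G
H(7): 11·(7−25)=-198≡10 → K
B(1): 11·(1−25)=-264≡22 → W
Z(25): 11·(25−25)=0 → A
S(18): 11·(18−25)=-77≡1 → B
S(18): 11·(18−25)=-77≡1 → B

ZLFYGKWABB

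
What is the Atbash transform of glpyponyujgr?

g(6) → t(19)
l(11) → o(14)
p(15) → k(10)
y(24) → b(1)
p(15) → k(10)
o(14) → l(11)
n(13) → m(12)
y(24) → b(1)
u(20) → f(5)
j(9) → q(16)
g(6) → t(19)
r(17) → i(8)

tokbklmbfqti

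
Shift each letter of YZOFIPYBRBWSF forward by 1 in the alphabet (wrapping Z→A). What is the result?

Y(24): 24+1=25 → Z
Z(25): 25+1=26≡0 → A
O(14): 14+1=15 → P
F(5): 5+1=6 → G
I(8): 8+1=9 → J
P(15): 15+1=16 → Q
Y(24): 24+1=25 → Z
B(1): 1+1=2 → C
R(17): 17+1=18 → S
B(1): 1+1=2 → C
W(22): 22+1=23 → X
S(18): 18+1=19 → T
F(5): 5+1=6 → G

ZAPGJQZCSCXTG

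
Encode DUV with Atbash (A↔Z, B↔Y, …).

WFE

D(3) → W(22)
U(20) → F(5)
V(21) → E(4)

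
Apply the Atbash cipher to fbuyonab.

uyfblmzy

f(5) → u(20)
b(1) → y(24)
u(20) → f(5)
y(24) → b(1)
o(14) → l(11)
n(13) → m(12)
a(0) → z(25)
b(1) → y(24)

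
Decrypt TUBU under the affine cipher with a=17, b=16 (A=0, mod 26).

ROTO

The inverse of 17 mod 26 is 23, since 17·23=391≡1. Apply D(y)=23·(y−16) mod 26:
T(19): 23·(19−16)=69≡17 → R
U(20): 23·(20−16)=92≡14 → O
B(1): 23·(1−16)=-345≡19 → T
U(20): 23·(20−16)=92≡14 → O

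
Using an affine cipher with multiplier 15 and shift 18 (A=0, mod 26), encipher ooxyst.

uuzocr

o(14): 15·14+18=228≡20 → u
o(14): 15·14+18=228≡20 → u
x(23): 15·23+18=363≡25 → z
y(24): 15·24+18=378≡14 → o
s(18): 15·18+18=288≡2 → c
t(19): 15·19+18=303≡17 → r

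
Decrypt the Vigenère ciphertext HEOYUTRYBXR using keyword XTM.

KLCBBHUFPAY

Repeat the key across the ciphertext: XTMXTMXTMXT
H(7)−X(23): -16≡10 → K
E(4)−T(19): -15≡11 → L
O(14)−M(12): 2 → C
Y(24)−X(23): 1 → B
U(20)−T(19): 1 → B
T(19)−M(12): 7 → H
R(17)−X(23): -6≡20 → U
Y(24)−T(19): 5 → F
B(1)−M(12): -11≡15 → P
X(23)−X(23): 0 → A
R(17)−T(19): -2≡24 → Y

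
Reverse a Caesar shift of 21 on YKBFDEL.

Y(24): 24−21=3 → D
K(10): 10−21=-11≡15 → P
B(1): 1−21=-20≡6 → G
F(5): 5−21=-16≡10 → K
D(3): 3−21=-18≡8 → I
E(4): 4−21=-17≡9 → J
L(11): 11−21=-10≡16 → Q

DPGKIJQ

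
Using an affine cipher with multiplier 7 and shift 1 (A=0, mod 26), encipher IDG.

FWR

I(8): 7·8+1=57≡5 → F
D(3): 7·3+1=22 → W
G(6): 7·6+1=43≡17 → R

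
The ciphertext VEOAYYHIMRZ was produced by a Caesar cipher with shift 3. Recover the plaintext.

V(21): 21−3=18 → S
E(4): 4−3=1 → B
O(14): 14−3=11 → L
A(0): 0−3=-3≡23 → X
Y(24): 24−3=21 → V
Y(24): 24−3=21 → V
H(7): 7−3=4 → E
I(8): 8−3=5 → F
M(12): 12−3=9 → J
R(17): 17−3=14 → O
Z(25): 25−3=22 → W

SBLXVVEFJOW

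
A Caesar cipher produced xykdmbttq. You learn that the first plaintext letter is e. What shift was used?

From the crib: x(23)−e(4)=19, so the shift is 19.

19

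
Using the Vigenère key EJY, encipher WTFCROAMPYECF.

Repeat the key across the message: EJYEJYEJYEJYE
W(22)+E(4): 26≡0 → A
T(19)+J(9): 28≡2 → C
F(5)+Y(24): 29≡3 → D
C(2)+E(4): 6 → G
R(17)+J(9): 26≡0 → A
O(14)+Y(24): 38≡12 → M
A(0)+E(4): 4 → E
M(12)+J(9): 21 → V
P(15)+Y(24): 39≡13 → N
Y(24)+E(4): 28≡2 → C
E(4)+J(9): 13 → N
C(2)+Y(24): 26≡0 → A
F(5)+E(4): 9 → J

ACDGAMEVNCNAJ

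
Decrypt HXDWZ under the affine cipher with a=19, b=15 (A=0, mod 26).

The inverse of 19 mod 26 is 11, since 19·11=209≡1. Apply D(y)=11·(y−15) mod 26:
H(7): 11·(7−15)=-88≡16 → Q
X(23): 11·(23−15)=88≡10 → K
D(3): 11·(3−15)=-132≡24 → Y
W(22): 11·(22−15)=77≡25 → Z
Z(25): 11·(25−15)=110≡6 → G

QKYZG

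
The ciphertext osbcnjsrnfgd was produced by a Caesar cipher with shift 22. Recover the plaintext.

swfgrnwvrjkh

o(14): 14−22=-8≡18 → s
s(18): 18−22=-4≡22 → w
b(1): 1−22=-21≡5 → f
c(2): 2−22=-20≡6 → g
n(13): 13−22=-9≡17 → r
j(9): 9−22=-13≡13 → n
s(18): 18−22=-4≡22 → w
r(17): 17−22=-5≡21 → v
n(13): 13−22=-9≡17 → r
f(5): 5−22=-17≡9 → j
g(6): 6−22=-16≡10 → k
d(3): 3−22=-19≡7 → h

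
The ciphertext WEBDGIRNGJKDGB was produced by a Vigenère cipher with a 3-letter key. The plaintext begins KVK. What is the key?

MJR

Subtract each crib letter from the matching ciphertext letter (mod 26):
W(22)−K(10)=12 → M
E(4)−V(21)=-17≡9 → J
B(1)−K(10)=-9≡17 → R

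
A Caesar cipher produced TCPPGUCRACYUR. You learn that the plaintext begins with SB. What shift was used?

1

From the crib: T(19)−S(18)=1, so the shift is 1.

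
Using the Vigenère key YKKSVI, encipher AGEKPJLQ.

YQOCKRJA

Repeat the key across the message: YKKSVIYK
A(0)+Y(24): 24 → Y
G(6)+K(10): 16 → Q
E(4)+K(10): 14 → O
K(10)+S(18): 28≡2 → C
P(15)+V(21): 36≡10 → K
J(9)+I(8): 17 → R
L(11)+Y(24): 35≡9 → J
Q(16)+K(10): 26≡0 → A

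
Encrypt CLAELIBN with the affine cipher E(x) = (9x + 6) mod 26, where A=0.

YBGQBAPT

C(2): 9·2+6=24 → Y
L(11): 9·11+6=105≡1 → B
A(0): 9·0+6=6 → G
E(4): 9·4+6=42≡16 → Q
L(11): 9·11+6=105≡1 → B
I(8): 9·8+6=78≡0 → A
B(1): 9·1+6=15 → P
N(13): 9·13+6=123≡19 → T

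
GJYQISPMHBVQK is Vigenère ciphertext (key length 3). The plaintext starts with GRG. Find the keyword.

Subtract each crib letter from the matching ciphertext letter (mod 26):
G(6)−G(6)=0 → A
J(9)−R(17)=-8≡18 → S
Y(24)−G(6)=18 → S

ASS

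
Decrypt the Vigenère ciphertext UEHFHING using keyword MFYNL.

IZJSWWII

Repeat the key across the ciphertext: MFYNLMFY
U(20)−M(12): 8 → I
E(4)−F(5): -1≡25 → Z
H(7)−Y(24): -17≡9 → J
F(5)−N(13): -8≡18 → S
H(7)−L(11): -4≡22 → W
I(8)−M(12): -4≡22 → W
N(13)−F(5): 8 → I
G(6)−Y(24): -18≡8 → I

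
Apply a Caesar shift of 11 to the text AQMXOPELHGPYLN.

LBXIZAPWSRAJWY

A(0): 0+11=11 → L
Q(16): 16+11=27≡1 → B
M(12): 12+11=23 → X
X(23): 23+11=34≡8 → I
O(14): 14+11=25 → Z
P(15): 15+11=26≡0 → A
E(4): 4+11=15 → P
L(11): 11+11=22 → W
H(7): 7+11=18 → S
G(6): 6+11=17 → R
P(15): 15+11=26≡0 → A
Y(24): 24+11=35≡9 → J
L(11): 11+11=22 → W
N(13): 13+11=24 → Y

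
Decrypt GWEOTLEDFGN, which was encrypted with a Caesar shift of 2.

EUCMRJCBDEL

G(6): 6−2=4 → E
W(22): 22−2=20 → U
E(4): 4−2=2 → C
O(14): 14−2=12 → M
T(19): 19−2=17 → R
L(11): 11−2=9 → J
E(4): 4−2=2 → C
D(3): 3−2=1 → B
F(5): 5−2=3 → D
G(6): 6−2=4 → E
N(13): 13−2=11 → L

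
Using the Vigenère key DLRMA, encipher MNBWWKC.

Repeat the key across the message: DLRMADL
M(12)+D(3): 15 → P
N(13)+L(11): 24 → Y
B(1)+R(17): 18 → S
W(22)+M(12): 34≡8 → I
W(22)+A(0): 22 → W
K(10)+D(3): 13 → N
C(2)+L(11): 13 → N

PYSIWNN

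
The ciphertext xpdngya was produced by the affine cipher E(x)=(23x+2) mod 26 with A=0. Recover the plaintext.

tnrfqks

The inverse of 23 mod 26 is 17, since 23·17=391≡1. Apply D(y)=17·(y−2) mod 26:
x(23): 17·(23−2)=357≡19 → t
p(15): 17·(15−2)=221≡13 → n
d(3): 17·(3−2)=17 → r
n(13): 17·(13−2)=187≡5 → f
g(6): 17·(6−2)=68≡16 → q
y(24): 17·(24−2)=374≡10 → k
a(0): 17·(0−2)=-34≡18 → s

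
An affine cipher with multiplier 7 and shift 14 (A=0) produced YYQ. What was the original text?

UUE

The inverse of 7 mod 26 is 15, since 7·15=105≡1. Apply D(y)=15·(y−14) mod 26:
Y(24): 15·(24−14)=150≡20 → U
Y(24): 15·(24−14)=150≡20 → U
Q(16): 15·(16−14)=30≡4 → E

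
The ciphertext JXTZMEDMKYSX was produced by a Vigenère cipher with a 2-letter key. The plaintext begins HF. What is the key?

CS

Subtract each crib letter from the matching ciphertext letter (mod 26):
J(9)−H(7)=2 → C
X(23)−F(5)=18 → S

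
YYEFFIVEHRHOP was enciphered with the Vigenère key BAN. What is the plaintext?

XYREFVUEUQHBO

Repeat the key across the ciphertext: BANBANBANBANB
Y(24)−B(1): 23 → X
Y(24)−A(0): 24 → Y
E(4)−N(13): -9≡17 → R
F(5)−B(1): 4 → E
F(5)−A(0): 5 → F
I(8)−N(13): -5≡21 → V
V(21)−B(1): 20 → U
E(4)−A(0): 4 → E
H(7)−N(13): -6≡20 → U
R(17)−B(1): 16 → Q
H(7)−A(0): 7 → H
O(14)−N(13): 1 → B
P(15)−B(1): 14 → O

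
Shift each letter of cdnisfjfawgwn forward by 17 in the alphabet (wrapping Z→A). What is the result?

c(2): 2+17=19 → t
d(3): 3+17=20 → u
n(13): 13+17=30≡4 → e
i(8): 8+17=25 → z
s(18): 18+17=35≡9 → j
f(5): 5+17=22 → w
j(9): 9+17=26≡0 → a
f(5): 5+17=22 → w
a(0): 0+17=17 → r
w(22): 22+17=39≡13 → n
g(6): 6+17=23 → x
w(22): 22+17=39≡13 → n
n(13): 13+17=30≡4 → e

tuezjwawrnxne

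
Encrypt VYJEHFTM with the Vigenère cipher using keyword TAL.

OYUXHQMM

Repeat the key across the message: TALTALTA
V(21)+T(19): 40≡14 → O
Y(24)+A(0): 24 → Y
J(9)+L(11): 20 → U
E(4)+T(19): 23 → X
H(7)+A(0): 7 → H
F(5)+L(11): 16 → Q
T(19)+T(19): 38≡12 → M
M(12)+A(0): 12 → M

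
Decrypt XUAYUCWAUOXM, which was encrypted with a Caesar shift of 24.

X(23): 23−24=-1≡25 → Z
U(20): 20−24=-4≡22 → W
A(0): 0−24=-24≡2 → C
Y(24): 24−24=0 → A
U(20): 20−24=-4≡22 → W
C(2): 2−24=-22≡4 → E
W(22): 22−24=-2≡24 → Y
A(0): 0−24=-24≡2 → C
U(20): 20−24=-4≡22 → W
O(14): 14−24=-10≡16 → Q
X(23): 23−24=-1≡25 → Z
M(12): 12−24=-12≡14 → O

ZWCAWEYCWQZO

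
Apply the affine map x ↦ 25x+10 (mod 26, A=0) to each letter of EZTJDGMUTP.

GLRBHEYQRV

E(4): 25·4+10=110≡6 → G
Z(25): 25·25+10=635≡11 → L
T(19): 25·19+10=485≡17 → R
J(9): 25·9+10=235≡1 → B
D(3): 25·3+10=85≡7 → H
G(6): 25·6+10=160≡4 → E
M(12): 25·12+10=310≡24 → Y
U(20): 25·20+10=510≡16 → Q
T(19): 25·19+10=485≡17 → R
P(15): 25·15+10=385≡21 → V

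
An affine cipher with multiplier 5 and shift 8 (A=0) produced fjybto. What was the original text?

The inverse of 5 mod 26 is 21, since 5·21=105≡1. Apply D(y)=21·(y−8) mod 26:
f(5): 21·(5−8)=-63≡15 → p
j(9): 21·(9−8)=21 → v
y(24): 21·(24−8)=336≡24 → y
b(1): 21·(1−8)=-147≡9 → j
t(19): 21·(19−8)=231≡23 → x
o(14): 21·(14−8)=126≡22 → w

pvyjxw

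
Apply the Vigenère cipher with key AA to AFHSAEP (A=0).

AFHSAEP

Repeat the key across the message: AAAAAAA
A(0)+A(0): 0 → A
F(5)+A(0): 5 → F
H(7)+A(0): 7 → H
S(18)+A(0): 18 → S
A(0)+A(0): 0 → A
E(4)+A(0): 4 → E
P(15)+A(0): 15 → P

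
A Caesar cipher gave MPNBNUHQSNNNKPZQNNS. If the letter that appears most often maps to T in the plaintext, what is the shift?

The most frequent ciphertext letter is N (appears 7 times).
N is position 13; T is position 19.
Shift = -6≡20.

20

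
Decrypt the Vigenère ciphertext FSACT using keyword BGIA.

Repeat the key across the ciphertext: BGIAB
F(5)−B(1): 4 → E
S(18)−G(6): 12 → M
A(0)−I(8): -8≡18 → S
C(2)−A(0): 2 → C
T(19)−B(1): 18 → S

EMSCS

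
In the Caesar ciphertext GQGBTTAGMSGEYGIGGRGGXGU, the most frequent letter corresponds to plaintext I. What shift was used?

24

The most frequent ciphertext letter is G (appears 10 times).
G is position 6; I is position 8.
Shift = -2≡24.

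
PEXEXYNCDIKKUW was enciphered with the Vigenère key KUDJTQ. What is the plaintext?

Repeat the key across the ciphertext: KUDJTQKUDJTQKU
P(15)−K(10): 5 → F
E(4)−U(20): -16≡10 → K
X(23)−D(3): 20 → U
E(4)−J(9): -5≡21 → V
X(23)−T(19): 4 → E
Y(24)−Q(16): 8 → I
N(13)−K(10): 3 → D
C(2)−U(20): -18≡8 → I
D(3)−D(3): 0 → A
I(8)−J(9): -1≡25 → Z
K(10)−T(19): -9≡17 → R
K(10)−Q(16): -6≡20 → U
U(20)−K(10): 10 → K
W(22)−U(20): 2 → C

FKUVEIDIAZRUKC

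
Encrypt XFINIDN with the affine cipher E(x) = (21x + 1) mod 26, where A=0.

QCNONMO

X(23): 21·23+1=484≡16 → Q
F(5): 21·5+1=106≡2 → C
I(8): 21·8+1=169≡13 → N
N(13): 21·13+1=274≡14 → O
I(8): 21·8+1=169≡13 → N
D(3): 21·3+1=64≡12 → M
N(13): 21·13+1=274≡14 → O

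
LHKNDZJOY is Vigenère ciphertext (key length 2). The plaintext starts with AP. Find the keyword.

Subtract each crib letter from the matching ciphertext letter (mod 26):
L(11)−A(0)=11 → L
H(7)−P(15)=-8≡18 → S

LS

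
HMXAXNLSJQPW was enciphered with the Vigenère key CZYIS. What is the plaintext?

Repeat the key across the ciphertext: CZYISCZYISCZ
H(7)−C(2): 5 → F
M(12)−Z(25): -13≡13 → N
X(23)−Y(24): -1≡25 → Z
A(0)−I(8): -8≡18 → S
X(23)−S(18): 5 → F
N(13)−C(2): 11 → L
L(11)−Z(25): -14≡12 → M
S(18)−Y(24): -6≡20 → U
J(9)−I(8): 1 → B
Q(16)−S(18): -2≡24 → Y
P(15)−C(2): 13 → N
W(22)−Z(25): -3≡23 → X

FNZSFLMUBYNX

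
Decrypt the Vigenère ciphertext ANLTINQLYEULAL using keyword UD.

Repeat the key across the ciphertext: UDUDUDUDUDUDUD
A(0)−U(20): -20≡6 → G
N(13)−D(3): 10 → K
L(11)−U(20): -9≡17 → R
T(19)−D(3): 16 → Q
I(8)−U(20): -12≡14 → O
N(13)−D(3): 10 → K
Q(16)−U(20): -4≡22 → W
L(11)−D(3): 8 → I
Y(24)−U(20): 4 → E
E(4)−D(3): 1 → B
U(20)−U(20): 0 → A
L(11)−D(3): 8 → I
A(0)−U(20): -20≡6 → G
L(11)−D(3): 8 → I

GKRQOKWIEBAIGI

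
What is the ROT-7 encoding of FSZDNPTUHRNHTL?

F(5): 5+7=12 → M
S(18): 18+7=25 → Z
Z(25): 25+7=32≡6 → G
D(3): 3+7=10 → K
N(13): 13+7=20 → U
P(15): 15+7=22 → W
T(19): 19+7=26≡0 → A
U(20): 20+7=27≡1 → B
H(7): 7+7=14 → O
R(17): 17+7=24 → Y
N(13): 13+7=20 → U
H(7): 7+7=14 → O
T(19): 19+7=26≡0 → A
L(11): 11+7=18 → S

MZGKUWABOYUOAS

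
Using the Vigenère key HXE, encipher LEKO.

SBOV

Repeat the key across the message: HXEH
L(11)+H(7): 18 → S
E(4)+X(23): 27≡1 → B
K(10)+E(4): 14 → O
O(14)+H(7): 21 → V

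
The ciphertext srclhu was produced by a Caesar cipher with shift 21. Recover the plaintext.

s(18): 18−21=-3≡23 → x
r(17): 17−21=-4≡22 → w
c(2): 2−21=-19≡7 → h
l(11): 11−21=-10≡16 → q
h(7): 7−21=-14≡12 → m
u(20): 20−21=-1≡25 → z

xwhqmz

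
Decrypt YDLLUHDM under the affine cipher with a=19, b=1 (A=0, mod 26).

TWGGBOWR

The inverse of 19 mod 26 is 11, since 19·11=209≡1. Apply D(y)=11·(y−1) mod 26:
Y(24): 11·(24−1)=253≡19 → T
D(3): 11·(3−1)=22 → W
L(11): 11·(11−1)=110≡6 → G
L(11): 11·(11−1)=110≡6 → G
U(20): 11·(20−1)=209≡1 → B
H(7): 11·(7−1)=66≡14 → O
D(3): 11·(3−1)=22 → W
M(12): 11·(12−1)=121≡17 → R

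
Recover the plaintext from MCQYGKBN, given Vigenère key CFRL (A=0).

KXZNEFKC

Repeat the key across the ciphertext: CFRLCFRL
M(12)−C(2): 10 → K
C(2)−F(5): -3≡23 → X
Q(16)−R(17): -1≡25 → Z
Y(24)−L(11): 13 → N
G(6)−C(2): 4 → E
K(10)−F(5): 5 → F
B(1)−R(17): -16≡10 → K
N(13)−L(11): 2 → C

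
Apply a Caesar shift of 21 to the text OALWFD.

O(14): 14+21=35≡9 → J
A(0): 0+21=21 → V
L(11): 11+21=32≡6 → G
W(22): 22+21=43≡17 → R
F(5): 5+21=26≡0 → A
D(3): 3+21=24 → Y

JVGRAY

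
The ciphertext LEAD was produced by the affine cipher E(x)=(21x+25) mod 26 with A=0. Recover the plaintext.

IZFU

The inverse of 21 mod 26 is 5, since 21·5=105≡1. Apply D(y)=5·(y−25) mod 26:
L(11): 5·(11−25)=-70≡8 → I
E(4): 5·(4−25)=-105≡25 → Z
A(0): 5·(0−25)=-125≡5 → F
D(3): 5·(3−25)=-110≡20 → U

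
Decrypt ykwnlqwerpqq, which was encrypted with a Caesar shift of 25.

y(24): 24−25=-1≡25 → z
k(10): 10−25=-15≡11 → l
w(22): 22−25=-3≡23 → x
n(13): 13−25=-12≡14 → o
l(11): 11−25=-14≡12 → m
q(16): 16−25=-9≡17 → r
w(22): 22−25=-3≡23 → x
e(4): 4−25=-21≡5 → f
r(17): 17−25=-8≡18 → s
p(15): 15−25=-10≡16 → q
q(16): 16−25=-9≡17 → r
q(16): 16−25=-9≡17 → r

zlxomrxfsqrr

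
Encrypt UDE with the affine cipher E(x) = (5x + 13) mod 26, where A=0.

U(20): 5·20+13=113≡9 → J
D(3): 5·3+13=28≡2 → C
E(4): 5·4+13=33≡7 → H

JCH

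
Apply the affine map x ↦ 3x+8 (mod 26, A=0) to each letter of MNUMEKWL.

M(12): 3·12+8=44≡18 → S
N(13): 3·13+8=47≡21 → V
U(20): 3·20+8=68≡16 → Q
M(12): 3·12+8=44≡18 → S
E(4): 3·4+8=20 → U
K(10): 3·10+8=38≡12 → M
W(22): 3·22+8=74≡22 → W
L(11): 3·11+8=41≡15 → P

SVQSUMWP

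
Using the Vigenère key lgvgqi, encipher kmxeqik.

Repeat the key across the message: lgvgqil
k(10)+l(11): 21 → v
m(12)+g(6): 18 → s
x(23)+v(21): 44≡18 → s
e(4)+g(6): 10 → k
q(16)+q(16): 32≡6 → g
i(8)+i(8): 16 → q
k(10)+l(11): 21 → v

vsskgqv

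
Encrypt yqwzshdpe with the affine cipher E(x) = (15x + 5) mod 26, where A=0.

blxqpgywn

y(24): 15·24+5=365≡1 → b
q(16): 15·16+5=245≡11 → l
w(22): 15·22+5=335≡23 → x
z(25): 15·25+5=380≡16 → q
s(18): 15·18+5=275≡15 → p
h(7): 15·7+5=110≡6 → g
d(3): 15·3+5=50≡24 → y
p(15): 15·15+5=230≡22 → w
e(4): 15·4+5=65≡13 → n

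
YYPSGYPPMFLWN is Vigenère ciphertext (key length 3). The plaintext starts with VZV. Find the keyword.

DZU

Subtract each crib letter from the matching ciphertext letter (mod 26):
Y(24)−V(21)=3 → D
Y(24)−Z(25)=-1≡25 → Z
P(15)−V(21)=-6≡20 → U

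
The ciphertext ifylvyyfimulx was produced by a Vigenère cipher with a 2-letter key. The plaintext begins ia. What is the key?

Subtract each crib letter from the matching ciphertext letter (mod 26):
i(8)−i(8)=0 → a
f(5)−a(0)=5 → f

af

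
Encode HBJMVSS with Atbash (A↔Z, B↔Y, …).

SYQNEHH

H(7) → S(18)
B(1) → Y(24)
J(9) → Q(16)
M(12) → N(13)
V(21) → E(4)
S(18) → H(7)
S(18) → H(7)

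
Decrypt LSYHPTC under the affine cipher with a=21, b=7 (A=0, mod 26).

UDHAOIB

The inverse of 21 mod 26 is 5, since 21·5=105≡1. Apply D(y)=5·(y−7) mod 26:
L(11): 5·(11−7)=20 → U
S(18): 5·(18−7)=55≡3 → D
Y(24): 5·(24−7)=85≡7 → H
H(7): 5·(7−7)=0 → A
P(15): 5·(15−7)=40≡14 → O
T(19): 5·(19−7)=60≡8 → I
C(2): 5·(2−7)=-25≡1 → B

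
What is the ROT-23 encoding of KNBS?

HKYP

K(10): 10+23=33≡7 → H
N(13): 13+23=36≡10 → K
B(1): 1+23=24 → Y
S(18): 18+23=41≡15 → P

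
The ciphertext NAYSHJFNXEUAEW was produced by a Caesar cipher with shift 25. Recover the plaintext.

N(13): 13−25=-12≡14 → O
A(0): 0−25=-25≡1 → B
Y(24): 24−25=-1≡25 → Z
S(18): 18−25=-7≡19 → T
H(7): 7−25=-18≡8 → I
J(9): 9−25=-16≡10 → K
F(5): 5−25=-20≡6 → G
N(13): 13−25=-12≡14 → O
X(23): 23−25=-2≡24 → Y
E(4): 4−25=-21≡5 → F
U(20): 20−25=-5≡21 → V
A(0): 0−25=-25≡1 → B
E(4): 4−25=-21≡5 → F
W(22): 22−25=-3≡23 → X

OBZTIKGOYFVBFX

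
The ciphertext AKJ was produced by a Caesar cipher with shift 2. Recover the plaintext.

YIH

A(0): 0−2=-2≡24 → Y
K(10): 10−2=8 → I
J(9): 9−2=7 → H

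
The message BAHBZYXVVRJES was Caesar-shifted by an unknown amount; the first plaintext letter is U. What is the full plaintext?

From the crib: B(1)−U(20)=-19≡7, so the shift is 7.
Subtract 7 from each ciphertext letter:
B(1): 1−7=-6≡20 → U
A(0): 0−7=-7≡19 → T
H(7): 7−7=0 → A
B(1): 1−7=-6≡20 → U
Z(25): 25−7=18 → S
Y(24): 24−7=17 → R
X(23): 23−7=16 → Q
V(21): 21−7=14 → O
V(21): 21−7=14 → O
R(17): 17−7=10 → K
J(9): 9−7=2 → C
E(4): 4−7=-3≡23 → X
S(18): 18−7=11 → L

UTAUSRQOOKCXL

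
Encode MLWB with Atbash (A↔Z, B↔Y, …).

NODY

M(12) → N(13)
L(11) → O(14)
W(22) → D(3)
B(1) → Y(24)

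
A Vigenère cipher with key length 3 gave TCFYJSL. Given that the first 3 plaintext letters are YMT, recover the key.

VQM

Subtract each crib letter from the matching ciphertext letter (mod 26):
T(19)−Y(24)=-5≡21 → V
C(2)−M(12)=-10≡16 → Q
F(5)−T(19)=-14≡12 → M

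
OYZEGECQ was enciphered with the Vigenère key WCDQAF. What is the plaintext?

SWWOGZGO

Repeat the key across the ciphertext: WCDQAFWC
O(14)−W(22): -8≡18 → S
Y(24)−C(2): 22 → W
Z(25)−D(3): 22 → W
E(4)−Q(16): -12≡14 → O
G(6)−A(0): 6 → G
E(4)−F(5): -1≡25 → Z
C(2)−W(22): -20≡6 → G
Q(16)−C(2): 14 → O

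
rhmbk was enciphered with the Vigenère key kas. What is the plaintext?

Repeat the key across the ciphertext: kaska
r(17)−k(10): 7 → h
h(7)−a(0): 7 → h
m(12)−s(18): -6≡20 → u
b(1)−k(10): -9≡17 → r
k(10)−a(0): 10 → k

hhurk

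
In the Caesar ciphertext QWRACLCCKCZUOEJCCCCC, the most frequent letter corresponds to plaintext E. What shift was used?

The most frequent ciphertext letter is C (appears 9 times).
C is position 2; E is position 4.
Shift = -2≡24.

24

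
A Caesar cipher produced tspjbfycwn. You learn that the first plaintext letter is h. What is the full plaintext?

From the crib: t(19)−h(7)=12, so the shift is 12.
Subtract 12 from each ciphertext letter:
t(19): 19−12=7 → h
s(18): 18−12=6 → g
p(15): 15−12=3 → d
j(9): 9−12=-3≡23 → x
b(1): 1−12=-11≡15 → p
f(5): 5−12=-7≡19 → t
y(24): 24−12=12 → m
c(2): 2−12=-10≡16 → q
w(22): 22−12=10 → k
n(13): 13−12=1 → b

hgdxptmqkb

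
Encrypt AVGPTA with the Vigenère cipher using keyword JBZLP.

JWFAIJ

Repeat the key across the message: JBZLPJ
A(0)+J(9): 9 → J
V(21)+B(1): 22 → W
G(6)+Z(25): 31≡5 → F
P(15)+L(11): 26≡0 → A
T(19)+P(15): 34≡8 → I
A(0)+J(9): 9 → J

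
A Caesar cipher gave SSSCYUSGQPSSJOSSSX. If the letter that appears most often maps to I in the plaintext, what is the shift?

The most frequent ciphertext letter is S (appears 9 times).
S is position 18; I is position 8.
Shift = 10.

10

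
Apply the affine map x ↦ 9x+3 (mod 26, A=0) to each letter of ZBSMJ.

UMJHG

Z(25): 9·25+3=228≡20 → U
B(1): 9·1+3=12 → M
S(18): 9·18+3=165≡9 → J
M(12): 9·12+3=111≡7 → H
J(9): 9·9+3=84≡6 → G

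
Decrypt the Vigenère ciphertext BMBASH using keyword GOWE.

Repeat the key across the ciphertext: GOWEGO
B(1)−G(6): -5≡21 → V
M(12)−O(14): -2≡24 → Y
B(1)−W(22): -21≡5 → F
A(0)−E(4): -4≡22 → W
S(18)−G(6): 12 → M
H(7)−O(14): -7≡19 → T

VYFWMT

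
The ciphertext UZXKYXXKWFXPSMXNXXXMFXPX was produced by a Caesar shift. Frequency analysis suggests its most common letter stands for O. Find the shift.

9

The most frequent ciphertext letter is X (appears 10 times).
X is position 23; O is position 14.
Shift = 9.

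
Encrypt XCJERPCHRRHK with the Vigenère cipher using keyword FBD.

CDMJSSHIUWIN

Repeat the key across the message: FBDFBDFBDFBD
X(23)+F(5): 28≡2 → C
C(2)+B(1): 3 → D
J(9)+D(3): 12 → M
E(4)+F(5): 9 → J
R(17)+B(1): 18 → S
P(15)+D(3): 18 → S
C(2)+F(5): 7 → H
H(7)+B(1): 8 → I
R(17)+D(3): 20 → U
R(17)+F(5): 22 → W
H(7)+B(1): 8 → I
K(10)+D(3): 13 → N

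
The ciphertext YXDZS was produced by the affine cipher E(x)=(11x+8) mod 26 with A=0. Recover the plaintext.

SZJLI

The inverse of 11 mod 26 is 19, since 11·19=209≡1. Apply D(y)=19·(y−8) mod 26:
Y(24): 19·(24−8)=304≡18 → S
X(23): 19·(23−8)=285≡25 → Z
D(3): 19·(3−8)=-95≡9 → J
Z(25): 19·(25−8)=323≡11 → L
S(18): 19·(18−8)=190≡8 → I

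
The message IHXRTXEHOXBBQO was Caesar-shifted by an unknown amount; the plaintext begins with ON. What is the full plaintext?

ONDXZDKNUDHHWU

From the crib: I(8)−O(14)=-6≡20, so the shift is 20.
Subtract 20 from each ciphertext letter:
I(8): 8−20=-12≡14 → O
H(7): 7−20=-13≡13 → N
X(23): 23−20=3 → D
R(17): 17−20=-3≡23 → X
T(19): 19−20=-1≡25 → Z
X(23): 23−20=3 → D
E(4): 4−20=-16≡10 → K
H(7): 7−20=-13≡13 → N
O(14): 14−20=-6≡20 → U
X(23): 23−20=3 → D
B(1): 1−20=-19≡7 → H
B(1): 1−20=-19≡7 → H
Q(16): 16−20=-4≡22 → W
O(14): 14−20=-6≡20 → U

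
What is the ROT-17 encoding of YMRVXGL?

Y(24): 24+17=41≡15 → P
M(12): 12+17=29≡3 → D
R(17): 17+17=34≡8 → I
V(21): 21+17=38≡12 → M
X(23): 23+17=40≡14 → O
G(6): 6+17=23 → X
L(11): 11+17=28≡2 → C

PDIMOXC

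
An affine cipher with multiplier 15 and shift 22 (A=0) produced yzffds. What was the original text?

The inverse of 15 mod 26 is 7, since 15·7=105≡1. Apply D(y)=7·(y−22) mod 26:
y(24): 7·(24−22)=14 → o
z(25): 7·(25−22)=21 → v
f(5): 7·(5−22)=-119≡11 → l
f(5): 7·(5−22)=-119≡11 → l
d(3): 7·(3−22)=-133≡23 → x
s(18): 7·(18−22)=-28≡24 → y

ovllxy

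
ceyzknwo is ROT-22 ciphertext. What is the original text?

gicdoras

c(2): 2−22=-20≡6 → g
e(4): 4−22=-18≡8 → i
y(24): 24−22=2 → c
z(25): 25−22=3 → d
k(10): 10−22=-12≡14 → o
n(13): 13−22=-9≡17 → r
w(22): 22−22=0 → a
o(14): 14−22=-8≡18 → s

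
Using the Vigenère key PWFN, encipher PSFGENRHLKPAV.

EOKTTJWUAGUNK

Repeat the key across the message: PWFNPWFNPWFNP
P(15)+P(15): 30≡4 → E
S(18)+W(22): 40≡14 → O
F(5)+F(5): 10 → K
G(6)+N(13): 19 → T
E(4)+P(15): 19 → T
N(13)+W(22): 35≡9 → J
R(17)+F(5): 22 → W
H(7)+N(13): 20 → U
L(11)+P(15): 26≡0 → A
K(10)+W(22): 32≡6 → G
P(15)+F(5): 20 → U
A(0)+N(13): 13 → N
V(21)+P(15): 36≡10 → K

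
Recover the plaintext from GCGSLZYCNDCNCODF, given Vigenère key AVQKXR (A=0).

GHQIOIYHXTFWCTNV

Repeat the key across the ciphertext: AVQKXRAVQKXRAVQK
G(6)−A(0): 6 → G
C(2)−V(21): -19≡7 → H
G(6)−Q(16): -10≡16 → Q
S(18)−K(10): 8 → I
L(11)−X(23): -12≡14 → O
Z(25)−R(17): 8 → I
Y(24)−A(0): 24 → Y
C(2)−V(21): -19≡7 → H
N(13)−Q(16): -3≡23 → X
D(3)−K(10): -7≡19 → T
C(2)−X(23): -21≡5 → F
N(13)−R(17): -4≡22 → W
C(2)−A(0): 2 → C
O(14)−V(21): -7≡19 → T
D(3)−Q(16): -13≡13 → N
F(5)−K(10): -5≡21 → V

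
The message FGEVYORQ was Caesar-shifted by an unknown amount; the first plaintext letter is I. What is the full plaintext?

From the crib: F(5)−I(8)=-3≡23, so the shift is 23.
Subtract 23 from each ciphertext letter:
F(5): 5−23=-18≡8 → I
G(6): 6−23=-17≡9 → J
E(4): 4−23=-19≡7 → H
V(21): 21−23=-2≡24 → Y
Y(24): 24−23=1 → B
O(14): 14−23=-9≡17 → R
R(17): 17−23=-6≡20 → U
Q(16): 16−23=-7≡19 → T

IJHYBRUT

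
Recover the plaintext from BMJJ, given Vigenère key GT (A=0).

VTDQ

Repeat the key across the ciphertext: GTGT
B(1)−G(6): -5≡21 → V
M(12)−T(19): -7≡19 → T
J(9)−G(6): 3 → D
J(9)−T(19): -10≡16 → Q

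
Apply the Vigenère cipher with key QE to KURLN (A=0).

AYHPD

Repeat the key across the message: QEQEQ
K(10)+Q(16): 26≡0 → A
U(20)+E(4): 24 → Y
R(17)+Q(16): 33≡7 → H
L(11)+E(4): 15 → P
N(13)+Q(16): 29≡3 → D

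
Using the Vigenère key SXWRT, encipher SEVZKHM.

Repeat the key across the message: SXWRTSX
S(18)+S(18): 36≡10 → K
E(4)+X(23): 27≡1 → B
V(21)+W(22): 43≡17 → R
Z(25)+R(17): 42≡16 → Q
K(10)+T(19): 29≡3 → D
H(7)+S(18): 25 → Z
M(12)+X(23): 35≡9 → J

KBRQDZJ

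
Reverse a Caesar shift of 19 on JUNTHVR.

QBUAOCY

J(9): 9−19=-10≡16 → Q
U(20): 20−19=1 → B
N(13): 13−19=-6≡20 → U
T(19): 19−19=0 → A
H(7): 7−19=-12≡14 → O
V(21): 21−19=2 → C
R(17): 17−19=-2≡24 → Y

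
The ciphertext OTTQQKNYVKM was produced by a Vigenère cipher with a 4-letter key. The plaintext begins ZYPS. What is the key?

PVEY

Subtract each crib letter from the matching ciphertext letter (mod 26):
O(14)−Z(25)=-11≡15 → P
T(19)−Y(24)=-5≡21 → V
T(19)−P(15)=4 → E
Q(16)−S(18)=-2≡24 → Y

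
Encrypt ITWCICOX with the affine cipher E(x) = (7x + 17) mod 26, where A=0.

I(8): 7·8+17=73≡21 → V
T(19): 7·19+17=150≡20 → U
W(22): 7·22+17=171≡15 → P
C(2): 7·2+17=31≡5 → F
I(8): 7·8+17=73≡21 → V
C(2): 7·2+17=31≡5 → F
O(14): 7·14+17=115≡11 → L
X(23): 7·23+17=178≡22 → W

VUPFVFLW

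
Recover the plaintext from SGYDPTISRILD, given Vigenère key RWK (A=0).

BKOMTJRWHRPT

Repeat the key across the ciphertext: RWKRWKRWKRWK
S(18)−R(17): 1 → B
G(6)−W(22): -16≡10 → K
Y(24)−K(10): 14 → O
D(3)−R(17): -14≡12 → M
P(15)−W(22): -7≡19 → T
T(19)−K(10): 9 → J
I(8)−R(17): -9≡17 → R
S(18)−W(22): -4≡22 → W
R(17)−K(10): 7 → H
I(8)−R(17): -9≡17 → R
L(11)−W(22): -11≡15 → P
D(3)−K(10): -7≡19 → T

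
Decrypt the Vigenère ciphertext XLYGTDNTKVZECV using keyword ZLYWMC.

YAAKHBOIMZNCDK

Repeat the key across the ciphertext: ZLYWMCZLYWMCZL
X(23)−Z(25): -2≡24 → Y
L(11)−L(11): 0 → A
Y(24)−Y(24): 0 → A
G(6)−W(22): -16≡10 → K
T(19)−M(12): 7 → H
D(3)−C(2): 1 → B
N(13)−Z(25): -12≡14 → O
T(19)−L(11): 8 → I
K(10)−Y(24): -14≡12 → M
V(21)−W(22): -1≡25 → Z
Z(25)−M(12): 13 → N
E(4)−C(2): 2 → C
C(2)−Z(25): -23≡3 → D
V(21)−L(11): 10 → K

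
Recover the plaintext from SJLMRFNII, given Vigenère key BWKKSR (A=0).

RNBCZOMMY

Repeat the key across the ciphertext: BWKKSRBWK
S(18)−B(1): 17 → R
J(9)−W(22): -13≡13 → N
L(11)−K(10): 1 → B
M(12)−K(10): 2 → C
R(17)−S(18): -1≡25 → Z
F(5)−R(17): -12≡14 → O
N(13)−B(1): 12 → M
I(8)−W(22): -14≡12 → M
I(8)−K(10): -2≡24 → Y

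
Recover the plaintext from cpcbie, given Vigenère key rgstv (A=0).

ljkinn

Repeat the key across the ciphertext: rgstvr
c(2)−r(17): -15≡11 → l
p(15)−g(6): 9 → j
c(2)−s(18): -16≡10 → k
b(1)−t(19): -18≡8 → i
i(8)−v(21): -13≡13 → n
e(4)−r(17): -13≡13 → n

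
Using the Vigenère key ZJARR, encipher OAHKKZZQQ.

Repeat the key across the message: ZJARRZJAR
O(14)+Z(25): 39≡13 → N
A(0)+J(9): 9 → J
H(7)+A(0): 7 → H
K(10)+R(17): 27≡1 → B
K(10)+R(17): 27≡1 → B
Z(25)+Z(25): 50≡24 → Y
Z(25)+J(9): 34≡8 → I
Q(16)+A(0): 16 → Q
Q(16)+R(17): 33≡7 → H

NJHBBYIQH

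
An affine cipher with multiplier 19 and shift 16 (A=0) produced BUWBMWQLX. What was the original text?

The inverse of 19 mod 26 is 11, since 19·11=209≡1. Apply D(y)=11·(y−16) mod 26:
B(1): 11·(1−16)=-165≡17 → R
U(20): 11·(20−16)=44≡18 → S
W(22): 11·(22−16)=66≡14 → O
B(1): 11·(1−16)=-165≡17 → R
M(12): 11·(12−16)=-44≡8 → I
W(22): 11·(22−16)=66≡14 → O
Q(16): 11·(16−16)=0 → A
L(11): 11·(11−16)=-55≡23 → X
X(23): 11·(23−16)=77≡25 → Z

RSORIOAXZ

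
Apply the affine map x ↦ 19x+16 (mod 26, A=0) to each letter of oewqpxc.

wosiplc

o(14): 19·14+16=282≡22 → w
e(4): 19·4+16=92≡14 → o
w(22): 19·22+16=434≡18 → s
q(16): 19·16+16=320≡8 → i
p(15): 19·15+16=301≡15 → p
x(23): 19·23+16=453≡11 → l
c(2): 19·2+16=54≡2 → c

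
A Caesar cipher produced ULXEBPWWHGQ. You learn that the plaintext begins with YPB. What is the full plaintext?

YPBIFTAALKU

From the crib: U(20)−Y(24)=-4≡22, so the shift is 22.
Subtract 22 from each ciphertext letter:
U(20): 20−22=-2≡24 → Y
L(11): 11−22=-11≡15 → P
X(23): 23−22=1 → B
E(4): 4−22=-18≡8 → I
B(1): 1−22=-21≡5 → F
P(15): 15−22=-7≡19 → T
W(22): 22−22=0 → A
W(22): 22−22=0 → A
H(7): 7−22=-15≡11 → L
G(6): 6−22=-16≡10 → K
Q(16): 16−22=-6≡20 → U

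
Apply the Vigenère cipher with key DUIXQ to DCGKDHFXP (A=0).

GWOHTKZFM

Repeat the key across the message: DUIXQDUIX
D(3)+D(3): 6 → G
C(2)+U(20): 22 → W
G(6)+I(8): 14 → O
K(10)+X(23): 33≡7 → H
D(3)+Q(16): 19 → T
H(7)+D(3): 10 → K
F(5)+U(20): 25 → Z
X(23)+I(8): 31≡5 → F
P(15)+X(23): 38≡12 → M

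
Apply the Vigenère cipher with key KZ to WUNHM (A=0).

Repeat the key across the message: KZKZK
W(22)+K(10): 32≡6 → G
U(20)+Z(25): 45≡19 → T
N(13)+K(10): 23 → X
H(7)+Z(25): 32≡6 → G
M(12)+K(10): 22 → W

GTXGW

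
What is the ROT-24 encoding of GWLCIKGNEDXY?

EUJAGIELCBVW

G(6): 6+24=30≡4 → E
W(22): 22+24=46≡20 → U
L(11): 11+24=35≡9 → J
C(2): 2+24=26≡0 → A
I(8): 8+24=32≡6 → G
K(10): 10+24=34≡8 → I
G(6): 6+24=30≡4 → E
N(13): 13+24=37≡11 → L
E(4): 4+24=28≡2 → C
D(3): 3+24=27≡1 → B
X(23): 23+24=47≡21 → V
Y(24): 24+24=48≡22 → W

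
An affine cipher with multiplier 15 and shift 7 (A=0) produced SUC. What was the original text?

ZNR

The inverse of 15 mod 26 is 7, since 15·7=105≡1. Apply D(y)=7·(y−7) mod 26:
S(18): 7·(18−7)=77≡25 → Z
U(20): 7·(20−7)=91≡13 → N
C(2): 7·(2−7)=-35≡17 → R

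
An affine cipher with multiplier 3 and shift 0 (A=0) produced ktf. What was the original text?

mpt

The inverse of 3 mod 26 is 9, since 3·9=27≡1. Apply D(y)=9·(y−0) mod 26:
k(10): 9·(10−0)=90≡12 → m
t(19): 9·(19−0)=171≡15 → p
f(5): 9·(5−0)=45≡19 → t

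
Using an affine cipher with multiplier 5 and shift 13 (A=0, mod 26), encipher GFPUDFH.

G(6): 5·6+13=43≡17 → R
F(5): 5·5+13=38≡12 → M
P(15): 5·15+13=88≡10 → K
U(20): 5·20+13=113≡9 → J
D(3): 5·3+13=28≡2 → C
F(5): 5·5+13=38≡12 → M
H(7): 5·7+13=48≡22 → W

RMKJCMW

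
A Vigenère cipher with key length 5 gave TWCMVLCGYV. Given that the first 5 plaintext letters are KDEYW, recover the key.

Subtract each crib letter from the matching ciphertext letter (mod 26):
T(19)−K(10)=9 → J
W(22)−D(3)=19 → T
C(2)−E(4)=-2≡24 → Y
M(12)−Y(24)=-12≡14 → O
V(21)−W(22)=-1≡25 → Z

JTYOZ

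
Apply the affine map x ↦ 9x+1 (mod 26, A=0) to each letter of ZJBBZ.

SEKKS

Z(25): 9·25+1=226≡18 → S
J(9): 9·9+1=82≡4 → E
B(1): 9·1+1=10 → K
B(1): 9·1+1=10 → K
Z(25): 9·25+1=226≡18 → S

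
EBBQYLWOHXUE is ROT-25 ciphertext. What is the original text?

E(4): 4−25=-21≡5 → F
B(1): 1−25=-24≡2 → C
B(1): 1−25=-24≡2 → C
Q(16): 16−25=-9≡17 → R
Y(24): 24−25=-1≡25 → Z
L(11): 11−25=-14≡12 → M
W(22): 22−25=-3≡23 → X
O(14): 14−25=-11≡15 → P
H(7): 7−25=-18≡8 → I
X(23): 23−25=-2≡24 → Y
U(20): 20−25=-5≡21 → V
E(4): 4−25=-21≡5 → F

FCCRZMXPIYVF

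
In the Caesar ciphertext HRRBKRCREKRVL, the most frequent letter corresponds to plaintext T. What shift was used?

24

The most frequent ciphertext letter is R (appears 5 times).
R is position 17; T is position 19.
Shift = -2≡24.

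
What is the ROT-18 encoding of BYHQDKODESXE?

TQZIVCGVWKPW

B(1): 1+18=19 → T
Y(24): 24+18=42≡16 → Q
H(7): 7+18=25 → Z
Q(16): 16+18=34≡8 → I
D(3): 3+18=21 → V
K(10): 10+18=28≡2 → C
O(14): 14+18=32≡6 → G
D(3): 3+18=21 → V
E(4): 4+18=22 → W
S(18): 18+18=36≡10 → K
X(23): 23+18=41≡15 → P
E(4): 4+18=22 → W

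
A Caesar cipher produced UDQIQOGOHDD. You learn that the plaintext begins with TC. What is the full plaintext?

From the crib: U(20)−T(19)=1, so the shift is 1.
Subtract 1 from each ciphertext letter:
U(20): 20−1=19 → T
D(3): 3−1=2 → C
Q(16): 16−1=15 → P
I(8): 8−1=7 → H
Q(16): 16−1=15 → P
O(14): 14−1=13 → N
G(6): 6−1=5 → F
O(14): 14−1=13 → N
H(7): 7−1=6 → G
D(3): 3−1=2 → C
D(3): 3−1=2 → C

TCPHPNFNGCC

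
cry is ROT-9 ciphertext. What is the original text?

c(2): 2−9=-7≡19 → t
r(17): 17−9=8 → i
y(24): 24−9=15 → p

tip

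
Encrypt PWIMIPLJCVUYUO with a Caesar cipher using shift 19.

P(15): 15+19=34≡8 → I
W(22): 22+19=41≡15 → P
I(8): 8+19=27≡1 → B
M(12): 12+19=31≡5 → F
I(8): 8+19=27≡1 → B
P(15): 15+19=34≡8 → I
L(11): 11+19=30≡4 → E
J(9): 9+19=28≡2 → C
C(2): 2+19=21 → V
V(21): 21+19=40≡14 → O
U(20): 20+19=39≡13 → N
Y(24): 24+19=43≡17 → R
U(20): 20+19=39≡13 → N
O(14): 14+19=33≡7 → H

IPBFBIECVONRNH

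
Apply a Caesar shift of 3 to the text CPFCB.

FSIFE

C(2): 2+3=5 → F
P(15): 15+3=18 → S
F(5): 5+3=8 → I
C(2): 2+3=5 → F
B(1): 1+3=4 → E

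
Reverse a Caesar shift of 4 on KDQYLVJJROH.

GZMUHRFFNKD

K(10): 10−4=6 → G
D(3): 3−4=-1≡25 → Z
Q(16): 16−4=12 → M
Y(24): 24−4=20 → U
L(11): 11−4=7 → H
V(21): 21−4=17 → R
J(9): 9−4=5 → F
J(9): 9−4=5 → F
R(17): 17−4=13 → N
O(14): 14−4=10 → K
H(7): 7−4=3 → D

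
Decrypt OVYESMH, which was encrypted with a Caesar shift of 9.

FMPVJDY

O(14): 14−9=5 → F
V(21): 21−9=12 → M
Y(24): 24−9=15 → P
E(4): 4−9=-5≡21 → V
S(18): 18−9=9 → J
M(12): 12−9=3 → D
H(7): 7−9=-2≡24 → Y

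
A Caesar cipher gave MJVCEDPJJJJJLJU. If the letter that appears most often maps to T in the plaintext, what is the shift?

The most frequent ciphertext letter is J (appears 7 times).
J is position 9; T is position 19.
Shift = -10≡16.

16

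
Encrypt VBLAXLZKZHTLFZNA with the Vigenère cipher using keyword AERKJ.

VFCKGLDBJQTPWJWA

Repeat the key across the message: AERKJAERKJAERKJA
V(21)+A(0): 21 → V
B(1)+E(4): 5 → F
L(11)+R(17): 28≡2 → C
A(0)+K(10): 10 → K
X(23)+J(9): 32≡6 → G
L(11)+A(0): 11 → L
Z(25)+E(4): 29≡3 → D
K(10)+R(17): 27≡1 → B
Z(25)+K(10): 35≡9 → J
H(7)+J(9): 16 → Q
T(19)+A(0): 19 → T
L(11)+E(4): 15 → P
F(5)+R(17): 22 → W
Z(25)+K(10): 35≡9 → J
N(13)+J(9): 22 → W
A(0)+A(0): 0 → A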